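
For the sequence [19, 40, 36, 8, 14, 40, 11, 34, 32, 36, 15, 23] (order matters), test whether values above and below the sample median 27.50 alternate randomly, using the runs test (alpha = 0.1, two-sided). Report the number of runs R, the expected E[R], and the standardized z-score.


Step 1: Compute median = 27.50; label A = above, B = below.
Labels in order: BAABBABAAABB  (n_A = 6, n_B = 6)
Step 2: Count runs R = 7.
Step 3: Under H0 (random ordering), E[R] = 2*n_A*n_B/(n_A+n_B) + 1 = 2*6*6/12 + 1 = 7.0000.
        Var[R] = 2*n_A*n_B*(2*n_A*n_B - n_A - n_B) / ((n_A+n_B)^2 * (n_A+n_B-1)) = 4320/1584 = 2.7273.
        SD[R] = 1.6514.
Step 4: R = E[R], so z = 0 with no continuity correction.
Step 5: Two-sided p-value via normal approximation = 2*(1 - Phi(|z|)) = 1.000000.
Step 6: alpha = 0.1. fail to reject H0.

R = 7, z = 0.0000, p = 1.000000, fail to reject H0.


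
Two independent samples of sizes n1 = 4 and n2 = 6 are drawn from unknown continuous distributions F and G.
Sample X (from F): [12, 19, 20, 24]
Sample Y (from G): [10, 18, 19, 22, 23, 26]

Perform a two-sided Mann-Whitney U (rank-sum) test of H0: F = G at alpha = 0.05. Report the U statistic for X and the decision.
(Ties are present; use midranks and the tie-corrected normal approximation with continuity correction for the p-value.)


Step 1: Combine and sort all 10 observations; assign midranks.
sorted (value, group): (10,Y), (12,X), (18,Y), (19,X), (19,Y), (20,X), (22,Y), (23,Y), (24,X), (26,Y)
ranks: 10->1, 12->2, 18->3, 19->4.5, 19->4.5, 20->6, 22->7, 23->8, 24->9, 26->10
Step 2: Rank sum for X: R1 = 2 + 4.5 + 6 + 9 = 21.5.
Step 3: U_X = R1 - n1(n1+1)/2 = 21.5 - 4*5/2 = 21.5 - 10 = 11.5.
       U_Y = n1*n2 - U_X = 24 - 11.5 = 12.5.
Step 4: Ties are present, so use the tie-corrected normal approximation (with continuity correction) for the p-value.
Step 5: p-value = 1.000000; compare to alpha = 0.05. fail to reject H0.

U_X = 11.5, p = 1.000000, fail to reject H0 at alpha = 0.05.


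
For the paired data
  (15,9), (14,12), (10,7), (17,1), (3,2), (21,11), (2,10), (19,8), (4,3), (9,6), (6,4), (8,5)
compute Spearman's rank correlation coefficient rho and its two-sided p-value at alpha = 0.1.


Step 1: Rank x and y separately (midranks; no ties here).
rank(x): 15->9, 14->8, 10->7, 17->10, 3->2, 21->12, 2->1, 19->11, 4->3, 9->6, 6->4, 8->5
rank(y): 9->9, 12->12, 7->7, 1->1, 2->2, 11->11, 10->10, 8->8, 3->3, 6->6, 4->4, 5->5
Step 2: d_i = R_x(i) - R_y(i); compute d_i^2.
  (9-9)^2=0, (8-12)^2=16, (7-7)^2=0, (10-1)^2=81, (2-2)^2=0, (12-11)^2=1, (1-10)^2=81, (11-8)^2=9, (3-3)^2=0, (6-6)^2=0, (4-4)^2=0, (5-5)^2=0
sum(d^2) = 188.
Step 3: rho = 1 - 6*188 / (12*(12^2 - 1)) = 1 - 1128/1716 = 0.342657.
Step 4: Under H0, t = rho * sqrt((n-2)/(1-rho^2)) = 1.1534 ~ t(10).
Step 5: Two-sided p-value from the t-distribution with 10 df = 0.275567.
Step 6: alpha = 0.1. fail to reject H0.

rho = 0.3427, p = 0.275567, fail to reject H0 at alpha = 0.1.


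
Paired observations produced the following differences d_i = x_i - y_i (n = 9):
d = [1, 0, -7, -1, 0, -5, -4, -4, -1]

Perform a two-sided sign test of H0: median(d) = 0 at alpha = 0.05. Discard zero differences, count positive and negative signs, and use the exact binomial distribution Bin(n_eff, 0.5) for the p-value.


Step 1: Discard zero differences. Original n = 9; n_eff = number of nonzero differences = 7.
Nonzero differences (with sign): +1, -7, -1, -5, -4, -4, -1
Step 2: Count signs: positive = 1, negative = 6.
Step 3: Under H0: P(positive) = 0.5, so the number of positives S ~ Bin(7, 0.5).
Step 4: Two-sided exact p-value = sum of Bin(7,0.5) probabilities at or below the observed probability = 0.125000.
Step 5: alpha = 0.05. fail to reject H0.

n_eff = 7, pos = 1, neg = 6, p = 0.125000, fail to reject H0.


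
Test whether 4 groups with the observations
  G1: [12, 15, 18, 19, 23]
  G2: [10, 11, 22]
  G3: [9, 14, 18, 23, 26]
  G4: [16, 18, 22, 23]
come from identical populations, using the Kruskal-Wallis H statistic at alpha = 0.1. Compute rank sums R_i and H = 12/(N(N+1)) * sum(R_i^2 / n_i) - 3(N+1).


Step 1: Combine all N = 17 observations and assign midranks.
sorted (value, group, rank): (9,G3,1), (10,G2,2), (11,G2,3), (12,G1,4), (14,G3,5), (15,G1,6), (16,G4,7), (18,G1,9), (18,G3,9), (18,G4,9), (19,G1,11), (22,G2,12.5), (22,G4,12.5), (23,G1,15), (23,G3,15), (23,G4,15), (26,G3,17)
Step 2: Sum ranks within each group.
R_1 = 45 (n_1 = 5)
R_2 = 17.5 (n_2 = 3)
R_3 = 47 (n_3 = 5)
R_4 = 43.5 (n_4 = 4)
Step 3: H = 12/(N(N+1)) * sum(R_i^2/n_i) - 3(N+1)
     = 12/(17*18) * (45^2/5 + 17.5^2/3 + 47^2/5 + 43.5^2/4) - 3*18
     = 0.039216 * 1421.95 - 54
     = 1.762582.
Step 4: Ties present; correction factor C = 1 - 54/(17^3 - 17) = 0.988971. Corrected H = 1.762582 / 0.988971 = 1.782239.
Step 5: Under H0, H ~ chi^2(3); p-value = 0.618808.
Step 6: alpha = 0.1. fail to reject H0.

H = 1.7822, df = 3, p = 0.618808, fail to reject H0.


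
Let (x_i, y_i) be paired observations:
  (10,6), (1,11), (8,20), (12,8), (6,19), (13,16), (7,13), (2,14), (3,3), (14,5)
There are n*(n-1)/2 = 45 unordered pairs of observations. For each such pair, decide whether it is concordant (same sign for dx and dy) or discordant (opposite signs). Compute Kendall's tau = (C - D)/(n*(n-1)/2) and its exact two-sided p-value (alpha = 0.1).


Step 1: Enumerate the 45 unordered pairs (i,j) with i<j and classify each by sign(x_j-x_i) * sign(y_j-y_i).
  (1,2):dx=-9,dy=+5->D; (1,3):dx=-2,dy=+14->D; (1,4):dx=+2,dy=+2->C; (1,5):dx=-4,dy=+13->D
  (1,6):dx=+3,dy=+10->C; (1,7):dx=-3,dy=+7->D; (1,8):dx=-8,dy=+8->D; (1,9):dx=-7,dy=-3->C
  (1,10):dx=+4,dy=-1->D; (2,3):dx=+7,dy=+9->C; (2,4):dx=+11,dy=-3->D; (2,5):dx=+5,dy=+8->C
  (2,6):dx=+12,dy=+5->C; (2,7):dx=+6,dy=+2->C; (2,8):dx=+1,dy=+3->C; (2,9):dx=+2,dy=-8->D
  (2,10):dx=+13,dy=-6->D; (3,4):dx=+4,dy=-12->D; (3,5):dx=-2,dy=-1->C; (3,6):dx=+5,dy=-4->D
  (3,7):dx=-1,dy=-7->C; (3,8):dx=-6,dy=-6->C; (3,9):dx=-5,dy=-17->C; (3,10):dx=+6,dy=-15->D
  (4,5):dx=-6,dy=+11->D; (4,6):dx=+1,dy=+8->C; (4,7):dx=-5,dy=+5->D; (4,8):dx=-10,dy=+6->D
  (4,9):dx=-9,dy=-5->C; (4,10):dx=+2,dy=-3->D; (5,6):dx=+7,dy=-3->D; (5,7):dx=+1,dy=-6->D
  (5,8):dx=-4,dy=-5->C; (5,9):dx=-3,dy=-16->C; (5,10):dx=+8,dy=-14->D; (6,7):dx=-6,dy=-3->C
  (6,8):dx=-11,dy=-2->C; (6,9):dx=-10,dy=-13->C; (6,10):dx=+1,dy=-11->D; (7,8):dx=-5,dy=+1->D
  (7,9):dx=-4,dy=-10->C; (7,10):dx=+7,dy=-8->D; (8,9):dx=+1,dy=-11->D; (8,10):dx=+12,dy=-9->D
  (9,10):dx=+11,dy=+2->C
Step 2: C = 21, D = 24, total pairs = 45.
Step 3: tau = (C - D)/(n(n-1)/2) = (21 - 24)/45 = -0.066667.
Step 4: Exact two-sided p-value (enumerate n! = 3628800 permutations of y under H0): p = 0.861801.
Step 5: alpha = 0.1. fail to reject H0.

tau_b = -0.0667 (C=21, D=24), p = 0.861801, fail to reject H0.


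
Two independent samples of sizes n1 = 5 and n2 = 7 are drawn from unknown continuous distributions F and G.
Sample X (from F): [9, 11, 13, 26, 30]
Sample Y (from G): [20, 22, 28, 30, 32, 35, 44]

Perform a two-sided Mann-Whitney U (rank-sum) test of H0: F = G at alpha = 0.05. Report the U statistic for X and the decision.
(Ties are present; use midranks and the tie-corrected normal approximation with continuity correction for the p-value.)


Step 1: Combine and sort all 12 observations; assign midranks.
sorted (value, group): (9,X), (11,X), (13,X), (20,Y), (22,Y), (26,X), (28,Y), (30,X), (30,Y), (32,Y), (35,Y), (44,Y)
ranks: 9->1, 11->2, 13->3, 20->4, 22->5, 26->6, 28->7, 30->8.5, 30->8.5, 32->10, 35->11, 44->12
Step 2: Rank sum for X: R1 = 1 + 2 + 3 + 6 + 8.5 = 20.5.
Step 3: U_X = R1 - n1(n1+1)/2 = 20.5 - 5*6/2 = 20.5 - 15 = 5.5.
       U_Y = n1*n2 - U_X = 35 - 5.5 = 29.5.
Step 4: Ties are present, so use the tie-corrected normal approximation (with continuity correction) for the p-value.
Step 5: p-value = 0.061363; compare to alpha = 0.05. fail to reject H0.

U_X = 5.5, p = 0.061363, fail to reject H0 at alpha = 0.05.


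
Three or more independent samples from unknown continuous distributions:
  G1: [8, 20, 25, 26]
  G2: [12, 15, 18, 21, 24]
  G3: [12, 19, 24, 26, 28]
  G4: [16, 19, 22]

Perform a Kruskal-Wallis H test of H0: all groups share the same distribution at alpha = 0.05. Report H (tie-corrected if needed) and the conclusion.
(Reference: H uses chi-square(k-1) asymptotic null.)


Step 1: Combine all N = 17 observations and assign midranks.
sorted (value, group, rank): (8,G1,1), (12,G2,2.5), (12,G3,2.5), (15,G2,4), (16,G4,5), (18,G2,6), (19,G3,7.5), (19,G4,7.5), (20,G1,9), (21,G2,10), (22,G4,11), (24,G2,12.5), (24,G3,12.5), (25,G1,14), (26,G1,15.5), (26,G3,15.5), (28,G3,17)
Step 2: Sum ranks within each group.
R_1 = 39.5 (n_1 = 4)
R_2 = 35 (n_2 = 5)
R_3 = 55 (n_3 = 5)
R_4 = 23.5 (n_4 = 3)
Step 3: H = 12/(N(N+1)) * sum(R_i^2/n_i) - 3(N+1)
     = 12/(17*18) * (39.5^2/4 + 35^2/5 + 55^2/5 + 23.5^2/3) - 3*18
     = 0.039216 * 1424.15 - 54
     = 1.848856.
Step 4: Ties present; correction factor C = 1 - 24/(17^3 - 17) = 0.995098. Corrected H = 1.848856 / 0.995098 = 1.857964.
Step 5: Under H0, H ~ chi^2(3); p-value = 0.602403.
Step 6: alpha = 0.05. fail to reject H0.

H = 1.8580, df = 3, p = 0.602403, fail to reject H0.


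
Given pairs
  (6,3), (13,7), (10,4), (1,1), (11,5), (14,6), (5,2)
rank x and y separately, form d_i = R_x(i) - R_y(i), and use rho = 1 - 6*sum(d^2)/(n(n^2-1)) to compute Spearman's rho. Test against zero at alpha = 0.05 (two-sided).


Step 1: Rank x and y separately (midranks; no ties here).
rank(x): 6->3, 13->6, 10->4, 1->1, 11->5, 14->7, 5->2
rank(y): 3->3, 7->7, 4->4, 1->1, 5->5, 6->6, 2->2
Step 2: d_i = R_x(i) - R_y(i); compute d_i^2.
  (3-3)^2=0, (6-7)^2=1, (4-4)^2=0, (1-1)^2=0, (5-5)^2=0, (7-6)^2=1, (2-2)^2=0
sum(d^2) = 2.
Step 3: rho = 1 - 6*2 / (7*(7^2 - 1)) = 1 - 12/336 = 0.964286.
Step 4: Under H0, t = rho * sqrt((n-2)/(1-rho^2)) = 8.1408 ~ t(5).
Step 5: Two-sided p-value from the t-distribution with 5 df = 0.000454.
Step 6: alpha = 0.05. reject H0.

rho = 0.9643, p = 0.000454, reject H0 at alpha = 0.05.


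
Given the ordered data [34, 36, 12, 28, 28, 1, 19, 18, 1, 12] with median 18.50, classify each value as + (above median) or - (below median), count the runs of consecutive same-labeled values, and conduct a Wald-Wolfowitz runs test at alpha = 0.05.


Step 1: Compute median = 18.50; label A = above, B = below.
Labels in order: AABAABABBB  (n_A = 5, n_B = 5)
Step 2: Count runs R = 6.
Step 3: Under H0 (random ordering), E[R] = 2*n_A*n_B/(n_A+n_B) + 1 = 2*5*5/10 + 1 = 6.0000.
        Var[R] = 2*n_A*n_B*(2*n_A*n_B - n_A - n_B) / ((n_A+n_B)^2 * (n_A+n_B-1)) = 2000/900 = 2.2222.
        SD[R] = 1.4907.
Step 4: R = E[R], so z = 0 with no continuity correction.
Step 5: Two-sided p-value via normal approximation = 2*(1 - Phi(|z|)) = 1.000000.
Step 6: alpha = 0.05. fail to reject H0.

R = 6, z = 0.0000, p = 1.000000, fail to reject H0.


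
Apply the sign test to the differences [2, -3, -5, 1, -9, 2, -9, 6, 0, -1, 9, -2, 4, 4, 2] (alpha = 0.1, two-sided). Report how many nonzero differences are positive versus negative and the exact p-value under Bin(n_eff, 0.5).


Step 1: Discard zero differences. Original n = 15; n_eff = number of nonzero differences = 14.
Nonzero differences (with sign): +2, -3, -5, +1, -9, +2, -9, +6, -1, +9, -2, +4, +4, +2
Step 2: Count signs: positive = 8, negative = 6.
Step 3: Under H0: P(positive) = 0.5, so the number of positives S ~ Bin(14, 0.5).
Step 4: Two-sided exact p-value = sum of Bin(14,0.5) probabilities at or below the observed probability = 0.790527.
Step 5: alpha = 0.1. fail to reject H0.

n_eff = 14, pos = 8, neg = 6, p = 0.790527, fail to reject H0.


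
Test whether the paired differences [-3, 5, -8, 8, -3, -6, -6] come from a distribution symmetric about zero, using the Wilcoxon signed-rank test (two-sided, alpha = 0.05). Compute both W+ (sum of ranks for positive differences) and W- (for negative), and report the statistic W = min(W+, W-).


Step 1: Drop any zero differences (none here) and take |d_i|.
|d| = [3, 5, 8, 8, 3, 6, 6]
Step 2: Midrank |d_i| (ties get averaged ranks).
ranks: |3|->1.5, |5|->3, |8|->6.5, |8|->6.5, |3|->1.5, |6|->4.5, |6|->4.5
Step 3: Attach original signs; sum ranks with positive sign and with negative sign.
W+ = 3 + 6.5 = 9.5
W- = 1.5 + 6.5 + 1.5 + 4.5 + 4.5 = 18.5
(Check: W+ + W- = 28 should equal n(n+1)/2 = 28.)
Step 4: Test statistic W = min(W+, W-) = 9.5.
Step 5: Ties in |d|, so use the tie-corrected normal approximation.
        E[W] = n(n+1)/4 = 7*8/4 = 14.
        Tie groups: |d|=3 (t=2), |d|=6 (t=2), |d|=8 (t=2); sum(t^3 - t) = 18.
        Var[W] = n(n+1)(2n+1)/24 - sum(t^3-t)/48 = 840/24 - 18/48 = 34.625.
        z = (W - E[W]) / sqrt(Var[W]) = (9.5 - 14) / 5.8843 = -0.7647.
        Two-sided p = 2*Phi(z) = 0.444422.
Step 6: alpha = 0.05. fail to reject H0.

W+ = 9.5, W- = 18.5, W = min = 9.5, p = 0.444422, fail to reject H0.


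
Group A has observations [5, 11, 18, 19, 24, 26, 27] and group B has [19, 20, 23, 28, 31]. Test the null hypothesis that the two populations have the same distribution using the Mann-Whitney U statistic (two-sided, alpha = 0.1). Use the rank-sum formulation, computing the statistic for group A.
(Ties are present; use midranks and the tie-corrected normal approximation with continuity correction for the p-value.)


Step 1: Combine and sort all 12 observations; assign midranks.
sorted (value, group): (5,X), (11,X), (18,X), (19,X), (19,Y), (20,Y), (23,Y), (24,X), (26,X), (27,X), (28,Y), (31,Y)
ranks: 5->1, 11->2, 18->3, 19->4.5, 19->4.5, 20->6, 23->7, 24->8, 26->9, 27->10, 28->11, 31->12
Step 2: Rank sum for X: R1 = 1 + 2 + 3 + 4.5 + 8 + 9 + 10 = 37.5.
Step 3: U_X = R1 - n1(n1+1)/2 = 37.5 - 7*8/2 = 37.5 - 28 = 9.5.
       U_Y = n1*n2 - U_X = 35 - 9.5 = 25.5.
Step 4: Ties are present, so use the tie-corrected normal approximation (with continuity correction) for the p-value.
Step 5: p-value = 0.222415; compare to alpha = 0.1. fail to reject H0.

U_X = 9.5, p = 0.222415, fail to reject H0 at alpha = 0.1.


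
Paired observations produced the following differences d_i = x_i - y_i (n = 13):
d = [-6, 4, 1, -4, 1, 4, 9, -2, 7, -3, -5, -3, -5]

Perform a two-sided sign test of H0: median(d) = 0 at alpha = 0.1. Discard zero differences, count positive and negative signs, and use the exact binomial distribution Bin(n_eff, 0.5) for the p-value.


Step 1: Discard zero differences. Original n = 13; n_eff = number of nonzero differences = 13.
Nonzero differences (with sign): -6, +4, +1, -4, +1, +4, +9, -2, +7, -3, -5, -3, -5
Step 2: Count signs: positive = 6, negative = 7.
Step 3: Under H0: P(positive) = 0.5, so the number of positives S ~ Bin(13, 0.5).
Step 4: Two-sided exact p-value = sum of Bin(13,0.5) probabilities at or below the observed probability = 1.000000.
Step 5: alpha = 0.1. fail to reject H0.

n_eff = 13, pos = 6, neg = 7, p = 1.000000, fail to reject H0.


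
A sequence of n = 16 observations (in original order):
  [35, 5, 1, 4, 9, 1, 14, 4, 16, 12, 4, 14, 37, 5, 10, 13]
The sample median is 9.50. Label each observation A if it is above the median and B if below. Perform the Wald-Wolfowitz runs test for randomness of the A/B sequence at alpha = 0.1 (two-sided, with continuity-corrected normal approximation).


Step 1: Compute median = 9.50; label A = above, B = below.
Labels in order: ABBBBBABAABAABAA  (n_A = 8, n_B = 8)
Step 2: Count runs R = 9.
Step 3: Under H0 (random ordering), E[R] = 2*n_A*n_B/(n_A+n_B) + 1 = 2*8*8/16 + 1 = 9.0000.
        Var[R] = 2*n_A*n_B*(2*n_A*n_B - n_A - n_B) / ((n_A+n_B)^2 * (n_A+n_B-1)) = 14336/3840 = 3.7333.
        SD[R] = 1.9322.
Step 4: R = E[R], so z = 0 with no continuity correction.
Step 5: Two-sided p-value via normal approximation = 2*(1 - Phi(|z|)) = 1.000000.
Step 6: alpha = 0.1. fail to reject H0.

R = 9, z = 0.0000, p = 1.000000, fail to reject H0.


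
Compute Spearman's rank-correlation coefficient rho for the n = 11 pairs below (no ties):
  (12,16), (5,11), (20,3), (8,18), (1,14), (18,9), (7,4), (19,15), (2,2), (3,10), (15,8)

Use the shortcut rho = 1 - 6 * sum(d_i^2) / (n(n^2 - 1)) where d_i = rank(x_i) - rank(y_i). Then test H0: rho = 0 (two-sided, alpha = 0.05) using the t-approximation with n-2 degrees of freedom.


Step 1: Rank x and y separately (midranks; no ties here).
rank(x): 12->7, 5->4, 20->11, 8->6, 1->1, 18->9, 7->5, 19->10, 2->2, 3->3, 15->8
rank(y): 16->10, 11->7, 3->2, 18->11, 14->8, 9->5, 4->3, 15->9, 2->1, 10->6, 8->4
Step 2: d_i = R_x(i) - R_y(i); compute d_i^2.
  (7-10)^2=9, (4-7)^2=9, (11-2)^2=81, (6-11)^2=25, (1-8)^2=49, (9-5)^2=16, (5-3)^2=4, (10-9)^2=1, (2-1)^2=1, (3-6)^2=9, (8-4)^2=16
sum(d^2) = 220.
Step 3: rho = 1 - 6*220 / (11*(11^2 - 1)) = 1 - 1320/1320 = 0.000000.
Step 4: Under H0, t = rho * sqrt((n-2)/(1-rho^2)) = 0.0000 ~ t(9).
Step 5: Two-sided p-value from the t-distribution with 9 df = 1.000000.
Step 6: alpha = 0.05. fail to reject H0.

rho = 0.0000, p = 1.000000, fail to reject H0 at alpha = 0.05.


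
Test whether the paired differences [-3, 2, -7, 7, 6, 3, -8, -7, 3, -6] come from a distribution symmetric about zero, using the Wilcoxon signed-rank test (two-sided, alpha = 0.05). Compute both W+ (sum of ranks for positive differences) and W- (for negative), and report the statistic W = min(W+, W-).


Step 1: Drop any zero differences (none here) and take |d_i|.
|d| = [3, 2, 7, 7, 6, 3, 8, 7, 3, 6]
Step 2: Midrank |d_i| (ties get averaged ranks).
ranks: |3|->3, |2|->1, |7|->8, |7|->8, |6|->5.5, |3|->3, |8|->10, |7|->8, |3|->3, |6|->5.5
Step 3: Attach original signs; sum ranks with positive sign and with negative sign.
W+ = 1 + 8 + 5.5 + 3 + 3 = 20.5
W- = 3 + 8 + 10 + 8 + 5.5 = 34.5
(Check: W+ + W- = 55 should equal n(n+1)/2 = 55.)
Step 4: Test statistic W = min(W+, W-) = 20.5.
Step 5: Ties in |d|, so use the tie-corrected normal approximation.
        E[W] = n(n+1)/4 = 10*11/4 = 27.5.
        Tie groups: |d|=3 (t=3), |d|=6 (t=2), |d|=7 (t=3); sum(t^3 - t) = 54.
        Var[W] = n(n+1)(2n+1)/24 - sum(t^3-t)/48 = 2310/24 - 54/48 = 95.125.
        z = (W - E[W]) / sqrt(Var[W]) = (20.5 - 27.5) / 9.7532 = -0.7177.
        Two-sided p = 2*Phi(z) = 0.472934.
Step 6: alpha = 0.05. fail to reject H0.

W+ = 20.5, W- = 34.5, W = min = 20.5, p = 0.472934, fail to reject H0.


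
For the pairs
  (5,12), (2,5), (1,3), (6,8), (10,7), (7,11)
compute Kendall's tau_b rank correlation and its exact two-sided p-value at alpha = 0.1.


Step 1: Enumerate the 15 unordered pairs (i,j) with i<j and classify each by sign(x_j-x_i) * sign(y_j-y_i).
  (1,2):dx=-3,dy=-7->C; (1,3):dx=-4,dy=-9->C; (1,4):dx=+1,dy=-4->D; (1,5):dx=+5,dy=-5->D
  (1,6):dx=+2,dy=-1->D; (2,3):dx=-1,dy=-2->C; (2,4):dx=+4,dy=+3->C; (2,5):dx=+8,dy=+2->C
  (2,6):dx=+5,dy=+6->C; (3,4):dx=+5,dy=+5->C; (3,5):dx=+9,dy=+4->C; (3,6):dx=+6,dy=+8->C
  (4,5):dx=+4,dy=-1->D; (4,6):dx=+1,dy=+3->C; (5,6):dx=-3,dy=+4->D
Step 2: C = 10, D = 5, total pairs = 15.
Step 3: tau = (C - D)/(n(n-1)/2) = (10 - 5)/15 = 0.333333.
Step 4: Exact two-sided p-value (enumerate n! = 720 permutations of y under H0): p = 0.469444.
Step 5: alpha = 0.1. fail to reject H0.

tau_b = 0.3333 (C=10, D=5), p = 0.469444, fail to reject H0.


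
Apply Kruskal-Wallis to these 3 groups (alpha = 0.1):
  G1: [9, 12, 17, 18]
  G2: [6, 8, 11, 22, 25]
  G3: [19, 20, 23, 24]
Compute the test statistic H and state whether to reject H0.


Step 1: Combine all N = 13 observations and assign midranks.
sorted (value, group, rank): (6,G2,1), (8,G2,2), (9,G1,3), (11,G2,4), (12,G1,5), (17,G1,6), (18,G1,7), (19,G3,8), (20,G3,9), (22,G2,10), (23,G3,11), (24,G3,12), (25,G2,13)
Step 2: Sum ranks within each group.
R_1 = 21 (n_1 = 4)
R_2 = 30 (n_2 = 5)
R_3 = 40 (n_3 = 4)
Step 3: H = 12/(N(N+1)) * sum(R_i^2/n_i) - 3(N+1)
     = 12/(13*14) * (21^2/4 + 30^2/5 + 40^2/4) - 3*14
     = 0.065934 * 690.25 - 42
     = 3.510989.
Step 4: No ties, so H is used without correction.
Step 5: Under H0, H ~ chi^2(2); p-value = 0.172822.
Step 6: alpha = 0.1. fail to reject H0.

H = 3.5110, df = 2, p = 0.172822, fail to reject H0.


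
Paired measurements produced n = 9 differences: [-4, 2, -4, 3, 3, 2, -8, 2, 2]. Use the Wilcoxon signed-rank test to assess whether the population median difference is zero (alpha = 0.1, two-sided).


Step 1: Drop any zero differences (none here) and take |d_i|.
|d| = [4, 2, 4, 3, 3, 2, 8, 2, 2]
Step 2: Midrank |d_i| (ties get averaged ranks).
ranks: |4|->7.5, |2|->2.5, |4|->7.5, |3|->5.5, |3|->5.5, |2|->2.5, |8|->9, |2|->2.5, |2|->2.5
Step 3: Attach original signs; sum ranks with positive sign and with negative sign.
W+ = 2.5 + 5.5 + 5.5 + 2.5 + 2.5 + 2.5 = 21
W- = 7.5 + 7.5 + 9 = 24
(Check: W+ + W- = 45 should equal n(n+1)/2 = 45.)
Step 4: Test statistic W = min(W+, W-) = 21.
Step 5: Ties in |d|, so use the tie-corrected normal approximation.
        E[W] = n(n+1)/4 = 9*10/4 = 22.5.
        Tie groups: |d|=2 (t=4), |d|=3 (t=2), |d|=4 (t=2); sum(t^3 - t) = 72.
        Var[W] = n(n+1)(2n+1)/24 - sum(t^3-t)/48 = 1710/24 - 72/48 = 69.75.
        z = (W - E[W]) / sqrt(Var[W]) = (21 - 22.5) / 8.3516 = -0.1796.
        Two-sided p = 2*Phi(z) = 0.857462.
Step 6: alpha = 0.1. fail to reject H0.

W+ = 21, W- = 24, W = min = 21, p = 0.857462, fail to reject H0.


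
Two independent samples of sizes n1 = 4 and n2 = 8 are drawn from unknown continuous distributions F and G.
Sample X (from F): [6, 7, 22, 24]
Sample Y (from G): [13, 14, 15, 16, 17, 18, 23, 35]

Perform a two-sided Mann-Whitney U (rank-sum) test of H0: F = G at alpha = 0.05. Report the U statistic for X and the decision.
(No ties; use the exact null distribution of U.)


Step 1: Combine and sort all 12 observations; assign midranks.
sorted (value, group): (6,X), (7,X), (13,Y), (14,Y), (15,Y), (16,Y), (17,Y), (18,Y), (22,X), (23,Y), (24,X), (35,Y)
ranks: 6->1, 7->2, 13->3, 14->4, 15->5, 16->6, 17->7, 18->8, 22->9, 23->10, 24->11, 35->12
Step 2: Rank sum for X: R1 = 1 + 2 + 9 + 11 = 23.
Step 3: U_X = R1 - n1(n1+1)/2 = 23 - 4*5/2 = 23 - 10 = 13.
       U_Y = n1*n2 - U_X = 32 - 13 = 19.
Step 4: No ties, so the exact null distribution of U (based on enumerating the C(12,4) = 495 equally likely rank assignments) gives the two-sided p-value.
Step 5: p-value = 0.682828; compare to alpha = 0.05. fail to reject H0.

U_X = 13, p = 0.682828, fail to reject H0 at alpha = 0.05.


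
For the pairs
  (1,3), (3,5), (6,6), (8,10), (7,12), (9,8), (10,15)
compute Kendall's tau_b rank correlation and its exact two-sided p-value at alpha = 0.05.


Step 1: Enumerate the 21 unordered pairs (i,j) with i<j and classify each by sign(x_j-x_i) * sign(y_j-y_i).
  (1,2):dx=+2,dy=+2->C; (1,3):dx=+5,dy=+3->C; (1,4):dx=+7,dy=+7->C; (1,5):dx=+6,dy=+9->C
  (1,6):dx=+8,dy=+5->C; (1,7):dx=+9,dy=+12->C; (2,3):dx=+3,dy=+1->C; (2,4):dx=+5,dy=+5->C
  (2,5):dx=+4,dy=+7->C; (2,6):dx=+6,dy=+3->C; (2,7):dx=+7,dy=+10->C; (3,4):dx=+2,dy=+4->C
  (3,5):dx=+1,dy=+6->C; (3,6):dx=+3,dy=+2->C; (3,7):dx=+4,dy=+9->C; (4,5):dx=-1,dy=+2->D
  (4,6):dx=+1,dy=-2->D; (4,7):dx=+2,dy=+5->C; (5,6):dx=+2,dy=-4->D; (5,7):dx=+3,dy=+3->C
  (6,7):dx=+1,dy=+7->C
Step 2: C = 18, D = 3, total pairs = 21.
Step 3: tau = (C - D)/(n(n-1)/2) = (18 - 3)/21 = 0.714286.
Step 4: Exact two-sided p-value (enumerate n! = 5040 permutations of y under H0): p = 0.030159.
Step 5: alpha = 0.05. reject H0.

tau_b = 0.7143 (C=18, D=3), p = 0.030159, reject H0.


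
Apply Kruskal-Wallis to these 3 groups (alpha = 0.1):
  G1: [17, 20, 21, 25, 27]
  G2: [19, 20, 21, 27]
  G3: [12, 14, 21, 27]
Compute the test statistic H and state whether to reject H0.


Step 1: Combine all N = 13 observations and assign midranks.
sorted (value, group, rank): (12,G3,1), (14,G3,2), (17,G1,3), (19,G2,4), (20,G1,5.5), (20,G2,5.5), (21,G1,8), (21,G2,8), (21,G3,8), (25,G1,10), (27,G1,12), (27,G2,12), (27,G3,12)
Step 2: Sum ranks within each group.
R_1 = 38.5 (n_1 = 5)
R_2 = 29.5 (n_2 = 4)
R_3 = 23 (n_3 = 4)
Step 3: H = 12/(N(N+1)) * sum(R_i^2/n_i) - 3(N+1)
     = 12/(13*14) * (38.5^2/5 + 29.5^2/4 + 23^2/4) - 3*14
     = 0.065934 * 646.263 - 42
     = 0.610714.
Step 4: Ties present; correction factor C = 1 - 54/(13^3 - 13) = 0.975275. Corrected H = 0.610714 / 0.975275 = 0.626197.
Step 5: Under H0, H ~ chi^2(2); p-value = 0.731178.
Step 6: alpha = 0.1. fail to reject H0.

H = 0.6262, df = 2, p = 0.731178, fail to reject H0.


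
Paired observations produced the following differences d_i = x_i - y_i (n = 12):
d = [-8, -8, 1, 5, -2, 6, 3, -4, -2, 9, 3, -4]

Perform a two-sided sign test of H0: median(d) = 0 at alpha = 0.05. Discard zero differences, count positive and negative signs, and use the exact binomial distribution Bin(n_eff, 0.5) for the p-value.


Step 1: Discard zero differences. Original n = 12; n_eff = number of nonzero differences = 12.
Nonzero differences (with sign): -8, -8, +1, +5, -2, +6, +3, -4, -2, +9, +3, -4
Step 2: Count signs: positive = 6, negative = 6.
Step 3: Under H0: P(positive) = 0.5, so the number of positives S ~ Bin(12, 0.5).
Step 4: Two-sided exact p-value = sum of Bin(12,0.5) probabilities at or below the observed probability = 1.000000.
Step 5: alpha = 0.05. fail to reject H0.

n_eff = 12, pos = 6, neg = 6, p = 1.000000, fail to reject H0.


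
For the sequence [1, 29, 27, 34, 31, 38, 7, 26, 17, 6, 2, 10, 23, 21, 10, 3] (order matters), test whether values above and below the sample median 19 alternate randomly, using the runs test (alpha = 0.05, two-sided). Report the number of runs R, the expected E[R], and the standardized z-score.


Step 1: Compute median = 19; label A = above, B = below.
Labels in order: BAAAAABABBBBAABB  (n_A = 8, n_B = 8)
Step 2: Count runs R = 7.
Step 3: Under H0 (random ordering), E[R] = 2*n_A*n_B/(n_A+n_B) + 1 = 2*8*8/16 + 1 = 9.0000.
        Var[R] = 2*n_A*n_B*(2*n_A*n_B - n_A - n_B) / ((n_A+n_B)^2 * (n_A+n_B-1)) = 14336/3840 = 3.7333.
        SD[R] = 1.9322.
Step 4: Continuity-corrected z = (R + 0.5 - E[R]) / SD[R] = (7 + 0.5 - 9.0000) / 1.9322 = -0.7763.
Step 5: Two-sided p-value via normal approximation = 2*(1 - Phi(|z|)) = 0.437558.
Step 6: alpha = 0.05. fail to reject H0.

R = 7, z = -0.7763, p = 0.437558, fail to reject H0.


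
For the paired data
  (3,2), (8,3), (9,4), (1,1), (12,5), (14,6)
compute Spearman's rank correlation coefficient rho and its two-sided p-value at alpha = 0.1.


Step 1: Rank x and y separately (midranks; no ties here).
rank(x): 3->2, 8->3, 9->4, 1->1, 12->5, 14->6
rank(y): 2->2, 3->3, 4->4, 1->1, 5->5, 6->6
Step 2: d_i = R_x(i) - R_y(i); compute d_i^2.
  (2-2)^2=0, (3-3)^2=0, (4-4)^2=0, (1-1)^2=0, (5-5)^2=0, (6-6)^2=0
sum(d^2) = 0.
Step 3: rho = 1 - 6*0 / (6*(6^2 - 1)) = 1 - 0/210 = 1.000000.
Step 5: Two-sided p-value from the t-distribution with 4 df = 0.000000.
Step 6: alpha = 0.1. reject H0.

rho = 1.0000, p = 0.000000, reject H0 at alpha = 0.1.


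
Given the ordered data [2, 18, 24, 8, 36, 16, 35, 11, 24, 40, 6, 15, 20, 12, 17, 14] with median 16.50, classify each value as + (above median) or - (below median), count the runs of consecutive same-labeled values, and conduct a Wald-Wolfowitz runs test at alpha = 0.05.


Step 1: Compute median = 16.50; label A = above, B = below.
Labels in order: BAABABABAABBABAB  (n_A = 8, n_B = 8)
Step 2: Count runs R = 13.
Step 3: Under H0 (random ordering), E[R] = 2*n_A*n_B/(n_A+n_B) + 1 = 2*8*8/16 + 1 = 9.0000.
        Var[R] = 2*n_A*n_B*(2*n_A*n_B - n_A - n_B) / ((n_A+n_B)^2 * (n_A+n_B-1)) = 14336/3840 = 3.7333.
        SD[R] = 1.9322.
Step 4: Continuity-corrected z = (R - 0.5 - E[R]) / SD[R] = (13 - 0.5 - 9.0000) / 1.9322 = 1.8114.
Step 5: Two-sided p-value via normal approximation = 2*(1 - Phi(|z|)) = 0.070076.
Step 6: alpha = 0.05. fail to reject H0.

R = 13, z = 1.8114, p = 0.070076, fail to reject H0.


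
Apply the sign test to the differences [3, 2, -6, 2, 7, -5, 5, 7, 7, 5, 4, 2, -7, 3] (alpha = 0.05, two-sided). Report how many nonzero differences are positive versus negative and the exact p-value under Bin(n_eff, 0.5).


Step 1: Discard zero differences. Original n = 14; n_eff = number of nonzero differences = 14.
Nonzero differences (with sign): +3, +2, -6, +2, +7, -5, +5, +7, +7, +5, +4, +2, -7, +3
Step 2: Count signs: positive = 11, negative = 3.
Step 3: Under H0: P(positive) = 0.5, so the number of positives S ~ Bin(14, 0.5).
Step 4: Two-sided exact p-value = sum of Bin(14,0.5) probabilities at or below the observed probability = 0.057373.
Step 5: alpha = 0.05. fail to reject H0.

n_eff = 14, pos = 11, neg = 3, p = 0.057373, fail to reject H0.


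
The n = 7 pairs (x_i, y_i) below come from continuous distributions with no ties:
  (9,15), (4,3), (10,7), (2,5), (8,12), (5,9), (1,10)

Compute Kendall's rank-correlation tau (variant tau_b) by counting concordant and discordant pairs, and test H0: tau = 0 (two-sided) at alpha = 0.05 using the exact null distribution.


Step 1: Enumerate the 21 unordered pairs (i,j) with i<j and classify each by sign(x_j-x_i) * sign(y_j-y_i).
  (1,2):dx=-5,dy=-12->C; (1,3):dx=+1,dy=-8->D; (1,4):dx=-7,dy=-10->C; (1,5):dx=-1,dy=-3->C
  (1,6):dx=-4,dy=-6->C; (1,7):dx=-8,dy=-5->C; (2,3):dx=+6,dy=+4->C; (2,4):dx=-2,dy=+2->D
  (2,5):dx=+4,dy=+9->C; (2,6):dx=+1,dy=+6->C; (2,7):dx=-3,dy=+7->D; (3,4):dx=-8,dy=-2->C
  (3,5):dx=-2,dy=+5->D; (3,6):dx=-5,dy=+2->D; (3,7):dx=-9,dy=+3->D; (4,5):dx=+6,dy=+7->C
  (4,6):dx=+3,dy=+4->C; (4,7):dx=-1,dy=+5->D; (5,6):dx=-3,dy=-3->C; (5,7):dx=-7,dy=-2->C
  (6,7):dx=-4,dy=+1->D
Step 2: C = 13, D = 8, total pairs = 21.
Step 3: tau = (C - D)/(n(n-1)/2) = (13 - 8)/21 = 0.238095.
Step 4: Exact two-sided p-value (enumerate n! = 5040 permutations of y under H0): p = 0.561905.
Step 5: alpha = 0.05. fail to reject H0.

tau_b = 0.2381 (C=13, D=8), p = 0.561905, fail to reject H0.


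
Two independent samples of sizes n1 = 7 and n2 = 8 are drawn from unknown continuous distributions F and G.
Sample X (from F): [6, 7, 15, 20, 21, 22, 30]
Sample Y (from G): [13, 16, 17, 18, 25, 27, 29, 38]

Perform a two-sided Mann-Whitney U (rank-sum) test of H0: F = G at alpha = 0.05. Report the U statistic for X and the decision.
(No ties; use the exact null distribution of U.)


Step 1: Combine and sort all 15 observations; assign midranks.
sorted (value, group): (6,X), (7,X), (13,Y), (15,X), (16,Y), (17,Y), (18,Y), (20,X), (21,X), (22,X), (25,Y), (27,Y), (29,Y), (30,X), (38,Y)
ranks: 6->1, 7->2, 13->3, 15->4, 16->5, 17->6, 18->7, 20->8, 21->9, 22->10, 25->11, 27->12, 29->13, 30->14, 38->15
Step 2: Rank sum for X: R1 = 1 + 2 + 4 + 8 + 9 + 10 + 14 = 48.
Step 3: U_X = R1 - n1(n1+1)/2 = 48 - 7*8/2 = 48 - 28 = 20.
       U_Y = n1*n2 - U_X = 56 - 20 = 36.
Step 4: No ties, so the exact null distribution of U (based on enumerating the C(15,7) = 6435 equally likely rank assignments) gives the two-sided p-value.
Step 5: p-value = 0.396892; compare to alpha = 0.05. fail to reject H0.

U_X = 20, p = 0.396892, fail to reject H0 at alpha = 0.05.


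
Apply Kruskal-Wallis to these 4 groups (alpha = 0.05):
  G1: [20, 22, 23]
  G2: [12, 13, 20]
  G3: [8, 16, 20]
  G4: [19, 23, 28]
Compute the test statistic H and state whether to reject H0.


Step 1: Combine all N = 12 observations and assign midranks.
sorted (value, group, rank): (8,G3,1), (12,G2,2), (13,G2,3), (16,G3,4), (19,G4,5), (20,G1,7), (20,G2,7), (20,G3,7), (22,G1,9), (23,G1,10.5), (23,G4,10.5), (28,G4,12)
Step 2: Sum ranks within each group.
R_1 = 26.5 (n_1 = 3)
R_2 = 12 (n_2 = 3)
R_3 = 12 (n_3 = 3)
R_4 = 27.5 (n_4 = 3)
Step 3: H = 12/(N(N+1)) * sum(R_i^2/n_i) - 3(N+1)
     = 12/(12*13) * (26.5^2/3 + 12^2/3 + 12^2/3 + 27.5^2/3) - 3*13
     = 0.076923 * 582.167 - 39
     = 5.782051.
Step 4: Ties present; correction factor C = 1 - 30/(12^3 - 12) = 0.982517. Corrected H = 5.782051 / 0.982517 = 5.884935.
Step 5: Under H0, H ~ chi^2(3); p-value = 0.117345.
Step 6: alpha = 0.05. fail to reject H0.

H = 5.8849, df = 3, p = 0.117345, fail to reject H0.


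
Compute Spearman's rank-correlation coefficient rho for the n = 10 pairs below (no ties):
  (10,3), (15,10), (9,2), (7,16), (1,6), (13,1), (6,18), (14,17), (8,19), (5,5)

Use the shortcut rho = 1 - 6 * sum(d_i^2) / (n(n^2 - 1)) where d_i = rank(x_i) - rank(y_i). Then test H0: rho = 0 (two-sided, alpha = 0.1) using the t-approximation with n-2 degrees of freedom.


Step 1: Rank x and y separately (midranks; no ties here).
rank(x): 10->7, 15->10, 9->6, 7->4, 1->1, 13->8, 6->3, 14->9, 8->5, 5->2
rank(y): 3->3, 10->6, 2->2, 16->7, 6->5, 1->1, 18->9, 17->8, 19->10, 5->4
Step 2: d_i = R_x(i) - R_y(i); compute d_i^2.
  (7-3)^2=16, (10-6)^2=16, (6-2)^2=16, (4-7)^2=9, (1-5)^2=16, (8-1)^2=49, (3-9)^2=36, (9-8)^2=1, (5-10)^2=25, (2-4)^2=4
sum(d^2) = 188.
Step 3: rho = 1 - 6*188 / (10*(10^2 - 1)) = 1 - 1128/990 = -0.139394.
Step 4: Under H0, t = rho * sqrt((n-2)/(1-rho^2)) = -0.3982 ~ t(8).
Step 5: Two-sided p-value from the t-distribution with 8 df = 0.700932.
Step 6: alpha = 0.1. fail to reject H0.

rho = -0.1394, p = 0.700932, fail to reject H0 at alpha = 0.1.


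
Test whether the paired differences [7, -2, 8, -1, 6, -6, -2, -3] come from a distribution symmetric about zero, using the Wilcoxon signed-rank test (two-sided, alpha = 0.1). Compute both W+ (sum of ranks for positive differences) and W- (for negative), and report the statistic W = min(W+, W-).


Step 1: Drop any zero differences (none here) and take |d_i|.
|d| = [7, 2, 8, 1, 6, 6, 2, 3]
Step 2: Midrank |d_i| (ties get averaged ranks).
ranks: |7|->7, |2|->2.5, |8|->8, |1|->1, |6|->5.5, |6|->5.5, |2|->2.5, |3|->4
Step 3: Attach original signs; sum ranks with positive sign and with negative sign.
W+ = 7 + 8 + 5.5 = 20.5
W- = 2.5 + 1 + 5.5 + 2.5 + 4 = 15.5
(Check: W+ + W- = 36 should equal n(n+1)/2 = 36.)
Step 4: Test statistic W = min(W+, W-) = 15.5.
Step 5: Ties in |d|, so use the tie-corrected normal approximation.
        E[W] = n(n+1)/4 = 8*9/4 = 18.
        Tie groups: |d|=2 (t=2), |d|=6 (t=2); sum(t^3 - t) = 12.
        Var[W] = n(n+1)(2n+1)/24 - sum(t^3-t)/48 = 1224/24 - 12/48 = 50.75.
        z = (W - E[W]) / sqrt(Var[W]) = (15.5 - 18) / 7.1239 = -0.3509.
        Two-sided p = 2*Phi(z) = 0.725640.
Step 6: alpha = 0.1. fail to reject H0.

W+ = 20.5, W- = 15.5, W = min = 15.5, p = 0.725640, fail to reject H0.


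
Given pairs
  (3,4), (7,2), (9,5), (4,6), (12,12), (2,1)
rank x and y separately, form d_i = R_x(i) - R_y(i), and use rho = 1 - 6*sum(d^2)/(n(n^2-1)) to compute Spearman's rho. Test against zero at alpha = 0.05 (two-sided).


Step 1: Rank x and y separately (midranks; no ties here).
rank(x): 3->2, 7->4, 9->5, 4->3, 12->6, 2->1
rank(y): 4->3, 2->2, 5->4, 6->5, 12->6, 1->1
Step 2: d_i = R_x(i) - R_y(i); compute d_i^2.
  (2-3)^2=1, (4-2)^2=4, (5-4)^2=1, (3-5)^2=4, (6-6)^2=0, (1-1)^2=0
sum(d^2) = 10.
Step 3: rho = 1 - 6*10 / (6*(6^2 - 1)) = 1 - 60/210 = 0.714286.
Step 4: Under H0, t = rho * sqrt((n-2)/(1-rho^2)) = 2.0412 ~ t(4).
Step 5: Two-sided p-value from the t-distribution with 4 df = 0.110787.
Step 6: alpha = 0.05. fail to reject H0.

rho = 0.7143, p = 0.110787, fail to reject H0 at alpha = 0.05.


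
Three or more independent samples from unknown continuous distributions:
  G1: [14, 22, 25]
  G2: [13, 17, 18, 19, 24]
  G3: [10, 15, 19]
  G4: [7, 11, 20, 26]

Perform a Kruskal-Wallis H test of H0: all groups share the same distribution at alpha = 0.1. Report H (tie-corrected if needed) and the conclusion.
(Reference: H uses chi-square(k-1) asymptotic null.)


Step 1: Combine all N = 15 observations and assign midranks.
sorted (value, group, rank): (7,G4,1), (10,G3,2), (11,G4,3), (13,G2,4), (14,G1,5), (15,G3,6), (17,G2,7), (18,G2,8), (19,G2,9.5), (19,G3,9.5), (20,G4,11), (22,G1,12), (24,G2,13), (25,G1,14), (26,G4,15)
Step 2: Sum ranks within each group.
R_1 = 31 (n_1 = 3)
R_2 = 41.5 (n_2 = 5)
R_3 = 17.5 (n_3 = 3)
R_4 = 30 (n_4 = 4)
Step 3: H = 12/(N(N+1)) * sum(R_i^2/n_i) - 3(N+1)
     = 12/(15*16) * (31^2/3 + 41.5^2/5 + 17.5^2/3 + 30^2/4) - 3*16
     = 0.050000 * 991.867 - 48
     = 1.593333.
Step 4: Ties present; correction factor C = 1 - 6/(15^3 - 15) = 0.998214. Corrected H = 1.593333 / 0.998214 = 1.596184.
Step 5: Under H0, H ~ chi^2(3); p-value = 0.660255.
Step 6: alpha = 0.1. fail to reject H0.

H = 1.5962, df = 3, p = 0.660255, fail to reject H0.


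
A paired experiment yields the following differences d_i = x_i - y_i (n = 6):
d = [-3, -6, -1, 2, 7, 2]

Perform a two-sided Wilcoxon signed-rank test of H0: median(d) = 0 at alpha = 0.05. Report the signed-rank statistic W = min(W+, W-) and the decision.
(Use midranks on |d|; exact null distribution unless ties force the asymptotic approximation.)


Step 1: Drop any zero differences (none here) and take |d_i|.
|d| = [3, 6, 1, 2, 7, 2]
Step 2: Midrank |d_i| (ties get averaged ranks).
ranks: |3|->4, |6|->5, |1|->1, |2|->2.5, |7|->6, |2|->2.5
Step 3: Attach original signs; sum ranks with positive sign and with negative sign.
W+ = 2.5 + 6 + 2.5 = 11
W- = 4 + 5 + 1 = 10
(Check: W+ + W- = 21 should equal n(n+1)/2 = 21.)
Step 4: Test statistic W = min(W+, W-) = 10.
Step 5: Ties in |d|, so use the tie-corrected normal approximation.
        E[W] = n(n+1)/4 = 6*7/4 = 10.5.
        Tie groups: |d|=2 (t=2); sum(t^3 - t) = 6.
        Var[W] = n(n+1)(2n+1)/24 - sum(t^3-t)/48 = 546/24 - 6/48 = 22.625.
        z = (W - E[W]) / sqrt(Var[W]) = (10 - 10.5) / 4.7566 = -0.1051.
        Two-sided p = 2*Phi(z) = 0.916282.
Step 6: alpha = 0.05. fail to reject H0.

W+ = 11, W- = 10, W = min = 10, p = 0.916282, fail to reject H0.


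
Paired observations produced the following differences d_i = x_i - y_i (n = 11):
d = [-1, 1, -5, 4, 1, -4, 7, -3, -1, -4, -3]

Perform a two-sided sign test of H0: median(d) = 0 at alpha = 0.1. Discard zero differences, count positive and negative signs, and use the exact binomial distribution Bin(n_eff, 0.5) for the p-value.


Step 1: Discard zero differences. Original n = 11; n_eff = number of nonzero differences = 11.
Nonzero differences (with sign): -1, +1, -5, +4, +1, -4, +7, -3, -1, -4, -3
Step 2: Count signs: positive = 4, negative = 7.
Step 3: Under H0: P(positive) = 0.5, so the number of positives S ~ Bin(11, 0.5).
Step 4: Two-sided exact p-value = sum of Bin(11,0.5) probabilities at or below the observed probability = 0.548828.
Step 5: alpha = 0.1. fail to reject H0.

n_eff = 11, pos = 4, neg = 7, p = 0.548828, fail to reject H0.


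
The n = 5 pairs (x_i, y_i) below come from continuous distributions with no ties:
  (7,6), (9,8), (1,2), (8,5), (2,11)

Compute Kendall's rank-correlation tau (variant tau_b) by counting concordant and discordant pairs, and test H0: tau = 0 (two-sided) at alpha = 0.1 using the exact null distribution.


Step 1: Enumerate the 10 unordered pairs (i,j) with i<j and classify each by sign(x_j-x_i) * sign(y_j-y_i).
  (1,2):dx=+2,dy=+2->C; (1,3):dx=-6,dy=-4->C; (1,4):dx=+1,dy=-1->D; (1,5):dx=-5,dy=+5->D
  (2,3):dx=-8,dy=-6->C; (2,4):dx=-1,dy=-3->C; (2,5):dx=-7,dy=+3->D; (3,4):dx=+7,dy=+3->C
  (3,5):dx=+1,dy=+9->C; (4,5):dx=-6,dy=+6->D
Step 2: C = 6, D = 4, total pairs = 10.
Step 3: tau = (C - D)/(n(n-1)/2) = (6 - 4)/10 = 0.200000.
Step 4: Exact two-sided p-value (enumerate n! = 120 permutations of y under H0): p = 0.816667.
Step 5: alpha = 0.1. fail to reject H0.

tau_b = 0.2000 (C=6, D=4), p = 0.816667, fail to reject H0.


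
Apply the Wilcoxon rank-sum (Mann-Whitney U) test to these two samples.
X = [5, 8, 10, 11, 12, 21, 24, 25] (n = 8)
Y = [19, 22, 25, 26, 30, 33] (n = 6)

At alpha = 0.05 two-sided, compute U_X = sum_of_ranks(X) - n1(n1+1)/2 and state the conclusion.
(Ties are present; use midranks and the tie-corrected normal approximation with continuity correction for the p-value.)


Step 1: Combine and sort all 14 observations; assign midranks.
sorted (value, group): (5,X), (8,X), (10,X), (11,X), (12,X), (19,Y), (21,X), (22,Y), (24,X), (25,X), (25,Y), (26,Y), (30,Y), (33,Y)
ranks: 5->1, 8->2, 10->3, 11->4, 12->5, 19->6, 21->7, 22->8, 24->9, 25->10.5, 25->10.5, 26->12, 30->13, 33->14
Step 2: Rank sum for X: R1 = 1 + 2 + 3 + 4 + 5 + 7 + 9 + 10.5 = 41.5.
Step 3: U_X = R1 - n1(n1+1)/2 = 41.5 - 8*9/2 = 41.5 - 36 = 5.5.
       U_Y = n1*n2 - U_X = 48 - 5.5 = 42.5.
Step 4: Ties are present, so use the tie-corrected normal approximation (with continuity correction) for the p-value.
Step 5: p-value = 0.020000; compare to alpha = 0.05. reject H0.

U_X = 5.5, p = 0.020000, reject H0 at alpha = 0.05.


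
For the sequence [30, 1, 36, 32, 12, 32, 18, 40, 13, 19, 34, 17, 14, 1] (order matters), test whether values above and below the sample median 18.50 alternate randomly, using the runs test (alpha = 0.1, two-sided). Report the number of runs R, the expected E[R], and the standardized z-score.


Step 1: Compute median = 18.50; label A = above, B = below.
Labels in order: ABAABABABAABBB  (n_A = 7, n_B = 7)
Step 2: Count runs R = 10.
Step 3: Under H0 (random ordering), E[R] = 2*n_A*n_B/(n_A+n_B) + 1 = 2*7*7/14 + 1 = 8.0000.
        Var[R] = 2*n_A*n_B*(2*n_A*n_B - n_A - n_B) / ((n_A+n_B)^2 * (n_A+n_B-1)) = 8232/2548 = 3.2308.
        SD[R] = 1.7974.
Step 4: Continuity-corrected z = (R - 0.5 - E[R]) / SD[R] = (10 - 0.5 - 8.0000) / 1.7974 = 0.8345.
Step 5: Two-sided p-value via normal approximation = 2*(1 - Phi(|z|)) = 0.403986.
Step 6: alpha = 0.1. fail to reject H0.

R = 10, z = 0.8345, p = 0.403986, fail to reject H0.
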